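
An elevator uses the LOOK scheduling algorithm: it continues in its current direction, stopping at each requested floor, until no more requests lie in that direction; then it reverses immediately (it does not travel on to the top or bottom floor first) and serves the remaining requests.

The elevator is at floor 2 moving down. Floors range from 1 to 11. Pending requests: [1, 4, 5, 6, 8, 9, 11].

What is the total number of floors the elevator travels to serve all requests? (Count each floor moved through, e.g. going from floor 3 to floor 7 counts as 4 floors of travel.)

Start at floor 2 moving down, LOOK stop order: [1, 4, 5, 6, 8, 9, 11]
  2 → 1: |1-2| = 1, total = 1
  1 → 4: |4-1| = 3, total = 4
  4 → 5: |5-4| = 1, total = 5
  5 → 6: |6-5| = 1, total = 6
  6 → 8: |8-6| = 2, total = 8
  8 → 9: |9-8| = 1, total = 9
  9 → 11: |11-9| = 2, total = 11

Answer: 11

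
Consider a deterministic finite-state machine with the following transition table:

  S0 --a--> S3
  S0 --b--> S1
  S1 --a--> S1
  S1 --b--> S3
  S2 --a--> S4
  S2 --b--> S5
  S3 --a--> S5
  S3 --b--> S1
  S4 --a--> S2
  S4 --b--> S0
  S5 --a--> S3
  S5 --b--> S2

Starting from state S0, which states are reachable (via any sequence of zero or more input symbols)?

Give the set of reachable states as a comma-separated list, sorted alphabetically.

BFS from S0:
  visit S0: S0--a-->S3 (new), S0--b-->S1 (new)
  visit S3: S3--a-->S5 (new), S3--b-->S1 (seen)
  visit S1: S1--a-->S1 (seen), S1--b-->S3 (seen)
  visit S5: S5--a-->S3 (seen), S5--b-->S2 (new)
  visit S2: S2--a-->S4 (new), S2--b-->S5 (seen)
  visit S4: S4--a-->S2 (seen), S4--b-->S0 (seen)

Answer: S0, S1, S2, S3, S4, S5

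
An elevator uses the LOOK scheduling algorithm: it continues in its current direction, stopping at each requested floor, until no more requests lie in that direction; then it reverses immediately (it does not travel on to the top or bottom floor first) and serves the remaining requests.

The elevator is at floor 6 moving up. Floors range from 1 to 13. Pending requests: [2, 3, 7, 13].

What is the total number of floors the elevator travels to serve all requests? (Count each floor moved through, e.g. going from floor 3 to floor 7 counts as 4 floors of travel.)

Answer: 18

Derivation:
Start at floor 6 moving up, LOOK stop order: [7, 13, 3, 2]
  6 → 7: |7-6| = 1, total = 1
  7 → 13: |13-7| = 6, total = 7
  13 → 3: |3-13| = 10, total = 17
  3 → 2: |2-3| = 1, total = 18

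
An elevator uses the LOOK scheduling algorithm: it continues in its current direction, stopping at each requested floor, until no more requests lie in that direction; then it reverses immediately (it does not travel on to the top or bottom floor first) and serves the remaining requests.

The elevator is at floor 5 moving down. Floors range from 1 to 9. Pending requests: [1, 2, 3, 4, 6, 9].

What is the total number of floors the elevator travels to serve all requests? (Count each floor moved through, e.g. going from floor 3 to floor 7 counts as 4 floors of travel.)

Answer: 12

Derivation:
Start at floor 5 moving down, LOOK stop order: [4, 3, 2, 1, 6, 9]
  5 → 4: |4-5| = 1, total = 1
  4 → 3: |3-4| = 1, total = 2
  3 → 2: |2-3| = 1, total = 3
  2 → 1: |1-2| = 1, total = 4
  1 → 6: |6-1| = 5, total = 9
  6 → 9: |9-6| = 3, total = 12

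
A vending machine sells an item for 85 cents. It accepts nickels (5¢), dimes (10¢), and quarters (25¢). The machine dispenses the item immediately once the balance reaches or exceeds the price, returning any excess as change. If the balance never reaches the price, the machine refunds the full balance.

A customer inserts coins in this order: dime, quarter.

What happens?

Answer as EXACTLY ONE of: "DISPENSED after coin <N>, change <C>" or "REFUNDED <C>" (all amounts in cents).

Answer: REFUNDED 35

Derivation:
Price: 85¢
Coin 1 (dime, 10¢): balance = 10¢
Coin 2 (quarter, 25¢): balance = 35¢
All coins inserted, balance 35¢ < price 85¢ → REFUND 35¢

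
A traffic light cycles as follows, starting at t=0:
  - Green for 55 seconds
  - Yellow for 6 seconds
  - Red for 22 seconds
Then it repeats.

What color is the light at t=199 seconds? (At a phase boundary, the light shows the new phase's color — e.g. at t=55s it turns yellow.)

Cycle length = 55 + 6 + 22 = 83s
t = 199, phase_t = 199 mod 83 = 33
33 < 55 (green end) → GREEN

Answer: green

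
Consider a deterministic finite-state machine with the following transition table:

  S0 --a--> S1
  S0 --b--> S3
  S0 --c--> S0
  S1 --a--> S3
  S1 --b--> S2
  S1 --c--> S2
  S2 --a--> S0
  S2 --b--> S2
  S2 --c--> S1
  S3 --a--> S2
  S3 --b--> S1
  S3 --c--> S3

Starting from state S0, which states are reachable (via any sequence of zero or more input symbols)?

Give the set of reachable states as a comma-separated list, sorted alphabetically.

Answer: S0, S1, S2, S3

Derivation:
BFS from S0:
  visit S0: S0--a-->S1 (new), S0--b-->S3 (new), S0--c-->S0 (seen)
  visit S1: S1--a-->S3 (seen), S1--b-->S2 (new), S1--c-->S2 (seen)
  visit S3: S3--a-->S2 (seen), S3--b-->S1 (seen), S3--c-->S3 (seen)
  visit S2: S2--a-->S0 (seen), S2--b-->S2 (seen), S2--c-->S1 (seen)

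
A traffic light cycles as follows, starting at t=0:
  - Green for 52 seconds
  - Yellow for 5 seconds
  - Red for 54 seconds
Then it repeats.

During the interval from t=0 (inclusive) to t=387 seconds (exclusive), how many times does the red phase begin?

Cycle = 52+5+54 = 111s
red phase starts at t = k*111 + 57 for k=0,1,2,...
Need k*111+57 < 387 → k < 2.973
k ∈ {0, ..., 2} → 3 starts

Answer: 3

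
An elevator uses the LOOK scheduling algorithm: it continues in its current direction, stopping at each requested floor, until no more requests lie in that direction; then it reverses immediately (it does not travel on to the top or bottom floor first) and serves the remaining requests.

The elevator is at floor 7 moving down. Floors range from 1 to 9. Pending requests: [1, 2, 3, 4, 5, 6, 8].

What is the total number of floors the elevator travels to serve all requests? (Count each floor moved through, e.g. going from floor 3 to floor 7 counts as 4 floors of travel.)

Start at floor 7 moving down, LOOK stop order: [6, 5, 4, 3, 2, 1, 8]
  7 → 6: |6-7| = 1, total = 1
  6 → 5: |5-6| = 1, total = 2
  5 → 4: |4-5| = 1, total = 3
  4 → 3: |3-4| = 1, total = 4
  3 → 2: |2-3| = 1, total = 5
  2 → 1: |1-2| = 1, total = 6
  1 → 8: |8-1| = 7, total = 13

Answer: 13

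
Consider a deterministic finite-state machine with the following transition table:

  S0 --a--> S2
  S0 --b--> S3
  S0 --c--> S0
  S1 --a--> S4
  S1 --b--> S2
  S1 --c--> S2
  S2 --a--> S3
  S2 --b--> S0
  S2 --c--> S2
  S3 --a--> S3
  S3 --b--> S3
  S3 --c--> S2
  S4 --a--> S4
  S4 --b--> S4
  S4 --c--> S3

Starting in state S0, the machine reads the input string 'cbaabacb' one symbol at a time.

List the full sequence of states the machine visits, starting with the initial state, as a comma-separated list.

Start: S0
  read 'c': S0 --c--> S0
  read 'b': S0 --b--> S3
  read 'a': S3 --a--> S3
  read 'a': S3 --a--> S3
  read 'b': S3 --b--> S3
  read 'a': S3 --a--> S3
  read 'c': S3 --c--> S2
  read 'b': S2 --b--> S0

Answer: S0, S0, S3, S3, S3, S3, S3, S2, S0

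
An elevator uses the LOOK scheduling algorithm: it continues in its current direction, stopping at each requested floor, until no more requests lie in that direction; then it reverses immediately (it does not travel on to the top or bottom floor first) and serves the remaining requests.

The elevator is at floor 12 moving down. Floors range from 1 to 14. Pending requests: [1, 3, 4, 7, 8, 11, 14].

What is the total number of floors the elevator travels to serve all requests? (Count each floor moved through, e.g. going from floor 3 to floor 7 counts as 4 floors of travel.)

Answer: 24

Derivation:
Start at floor 12 moving down, LOOK stop order: [11, 8, 7, 4, 3, 1, 14]
  12 → 11: |11-12| = 1, total = 1
  11 → 8: |8-11| = 3, total = 4
  8 → 7: |7-8| = 1, total = 5
  7 → 4: |4-7| = 3, total = 8
  4 → 3: |3-4| = 1, total = 9
  3 → 1: |1-3| = 2, total = 11
  1 → 14: |14-1| = 13, total = 24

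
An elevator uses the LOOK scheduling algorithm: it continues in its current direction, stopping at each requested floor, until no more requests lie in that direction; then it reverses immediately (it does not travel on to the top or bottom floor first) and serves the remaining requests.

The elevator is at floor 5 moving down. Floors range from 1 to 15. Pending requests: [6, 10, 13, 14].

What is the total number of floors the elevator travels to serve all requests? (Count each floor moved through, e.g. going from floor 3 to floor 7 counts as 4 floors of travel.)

Start at floor 5 moving down, LOOK stop order: [6, 10, 13, 14]
  5 → 6: |6-5| = 1, total = 1
  6 → 10: |10-6| = 4, total = 5
  10 → 13: |13-10| = 3, total = 8
  13 → 14: |14-13| = 1, total = 9

Answer: 9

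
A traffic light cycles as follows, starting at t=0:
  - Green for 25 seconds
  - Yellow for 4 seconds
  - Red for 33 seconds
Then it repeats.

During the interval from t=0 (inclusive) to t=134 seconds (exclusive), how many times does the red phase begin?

Answer: 2

Derivation:
Cycle = 25+4+33 = 62s
red phase starts at t = k*62 + 29 for k=0,1,2,...
Need k*62+29 < 134 → k < 1.694
k ∈ {0, ..., 1} → 2 starts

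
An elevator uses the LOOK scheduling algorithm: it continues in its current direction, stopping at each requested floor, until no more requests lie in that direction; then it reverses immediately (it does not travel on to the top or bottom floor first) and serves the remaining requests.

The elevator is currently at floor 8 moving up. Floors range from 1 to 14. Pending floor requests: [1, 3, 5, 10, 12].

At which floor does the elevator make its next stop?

Answer: 10

Derivation:
Current floor: 8, direction: up
Requests above: [10, 12]
Requests below: [1, 3, 5]
Moving up and requests lie above → nearest above is min([10, 12]) = 10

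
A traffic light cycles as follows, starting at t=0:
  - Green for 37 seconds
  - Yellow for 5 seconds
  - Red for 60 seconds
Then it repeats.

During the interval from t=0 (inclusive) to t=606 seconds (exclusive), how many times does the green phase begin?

Answer: 6

Derivation:
Cycle = 37+5+60 = 102s
green phase starts at t = k*102 + 0 for k=0,1,2,...
Need k*102+0 < 606 → k < 5.941
k ∈ {0, ..., 5} → 6 starts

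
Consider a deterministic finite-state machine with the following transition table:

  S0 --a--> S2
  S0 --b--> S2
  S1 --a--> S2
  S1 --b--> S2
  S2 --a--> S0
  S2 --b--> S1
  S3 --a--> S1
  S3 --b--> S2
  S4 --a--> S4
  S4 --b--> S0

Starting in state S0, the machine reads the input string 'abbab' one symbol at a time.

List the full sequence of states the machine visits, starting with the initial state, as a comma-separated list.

Start: S0
  read 'a': S0 --a--> S2
  read 'b': S2 --b--> S1
  read 'b': S1 --b--> S2
  read 'a': S2 --a--> S0
  read 'b': S0 --b--> S2

Answer: S0, S2, S1, S2, S0, S2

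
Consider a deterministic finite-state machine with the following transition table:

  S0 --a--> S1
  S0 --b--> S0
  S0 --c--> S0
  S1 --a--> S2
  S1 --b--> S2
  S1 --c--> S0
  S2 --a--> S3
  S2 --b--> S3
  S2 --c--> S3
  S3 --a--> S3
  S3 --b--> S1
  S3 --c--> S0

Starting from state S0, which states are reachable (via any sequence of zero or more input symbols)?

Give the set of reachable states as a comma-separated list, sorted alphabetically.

BFS from S0:
  visit S0: S0--a-->S1 (new), S0--b-->S0 (seen), S0--c-->S0 (seen)
  visit S1: S1--a-->S2 (new), S1--b-->S2 (seen), S1--c-->S0 (seen)
  visit S2: S2--a-->S3 (new), S2--b-->S3 (seen), S2--c-->S3 (seen)
  visit S3: S3--a-->S3 (seen), S3--b-->S1 (seen), S3--c-->S0 (seen)

Answer: S0, S1, S2, S3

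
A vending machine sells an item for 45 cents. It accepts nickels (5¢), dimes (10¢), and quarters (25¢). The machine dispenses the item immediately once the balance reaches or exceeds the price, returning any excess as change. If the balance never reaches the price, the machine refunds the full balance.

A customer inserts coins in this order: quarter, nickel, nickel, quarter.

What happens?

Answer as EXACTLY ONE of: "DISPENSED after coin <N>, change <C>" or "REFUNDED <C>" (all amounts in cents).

Answer: DISPENSED after coin 4, change 15

Derivation:
Price: 45¢
Coin 1 (quarter, 25¢): balance = 25¢
Coin 2 (nickel, 5¢): balance = 30¢
Coin 3 (nickel, 5¢): balance = 35¢
Coin 4 (quarter, 25¢): balance = 60¢
  → balance >= price → DISPENSE, change = 60 - 45 = 15¢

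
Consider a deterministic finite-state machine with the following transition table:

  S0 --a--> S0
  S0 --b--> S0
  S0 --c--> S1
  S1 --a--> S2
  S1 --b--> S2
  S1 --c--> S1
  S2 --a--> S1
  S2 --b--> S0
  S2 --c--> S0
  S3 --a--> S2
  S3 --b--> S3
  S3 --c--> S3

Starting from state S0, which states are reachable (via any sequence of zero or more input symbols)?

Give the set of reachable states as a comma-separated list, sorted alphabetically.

Answer: S0, S1, S2

Derivation:
BFS from S0:
  visit S0: S0--a-->S0 (seen), S0--b-->S0 (seen), S0--c-->S1 (new)
  visit S1: S1--a-->S2 (new), S1--b-->S2 (seen), S1--c-->S1 (seen)
  visit S2: S2--a-->S1 (seen), S2--b-->S0 (seen), S2--c-->S0 (seen)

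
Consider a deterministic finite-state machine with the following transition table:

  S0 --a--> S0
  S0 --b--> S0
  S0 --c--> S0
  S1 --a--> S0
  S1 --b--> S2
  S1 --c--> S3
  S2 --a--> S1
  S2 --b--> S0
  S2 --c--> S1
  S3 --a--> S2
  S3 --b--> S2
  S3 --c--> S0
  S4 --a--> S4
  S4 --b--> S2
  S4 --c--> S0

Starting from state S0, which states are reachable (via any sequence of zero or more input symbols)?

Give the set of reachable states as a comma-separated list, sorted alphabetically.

Answer: S0

Derivation:
BFS from S0:
  visit S0: S0--a-->S0 (seen), S0--b-->S0 (seen), S0--c-->S0 (seen)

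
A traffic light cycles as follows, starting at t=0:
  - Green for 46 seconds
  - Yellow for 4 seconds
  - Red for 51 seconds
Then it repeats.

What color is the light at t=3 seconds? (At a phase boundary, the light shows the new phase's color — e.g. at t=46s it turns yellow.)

Answer: green

Derivation:
Cycle length = 46 + 4 + 51 = 101s
t = 3, phase_t = 3 mod 101 = 3
3 < 46 (green end) → GREEN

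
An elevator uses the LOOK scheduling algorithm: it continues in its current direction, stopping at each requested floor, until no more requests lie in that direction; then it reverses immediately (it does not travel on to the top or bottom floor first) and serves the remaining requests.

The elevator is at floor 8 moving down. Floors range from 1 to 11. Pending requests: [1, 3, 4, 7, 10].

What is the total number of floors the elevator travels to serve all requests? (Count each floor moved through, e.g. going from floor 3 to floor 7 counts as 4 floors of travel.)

Answer: 16

Derivation:
Start at floor 8 moving down, LOOK stop order: [7, 4, 3, 1, 10]
  8 → 7: |7-8| = 1, total = 1
  7 → 4: |4-7| = 3, total = 4
  4 → 3: |3-4| = 1, total = 5
  3 → 1: |1-3| = 2, total = 7
  1 → 10: |10-1| = 9, total = 16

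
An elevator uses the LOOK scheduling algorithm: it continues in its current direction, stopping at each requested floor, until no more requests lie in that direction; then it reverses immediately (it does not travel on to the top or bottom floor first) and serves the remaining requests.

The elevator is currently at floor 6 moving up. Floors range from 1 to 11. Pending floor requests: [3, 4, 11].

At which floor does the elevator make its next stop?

Current floor: 6, direction: up
Requests above: [11]
Requests below: [3, 4]
Moving up and requests lie above → nearest above is min([11]) = 11

Answer: 11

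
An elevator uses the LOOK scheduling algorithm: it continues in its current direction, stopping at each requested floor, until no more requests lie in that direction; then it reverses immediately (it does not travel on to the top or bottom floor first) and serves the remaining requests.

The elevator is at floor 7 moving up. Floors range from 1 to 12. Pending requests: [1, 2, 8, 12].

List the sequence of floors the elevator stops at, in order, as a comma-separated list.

Current: 7, moving UP
Serve above first (ascending): [8, 12]
Then reverse, serve below (descending): [2, 1]

Answer: 8, 12, 2, 1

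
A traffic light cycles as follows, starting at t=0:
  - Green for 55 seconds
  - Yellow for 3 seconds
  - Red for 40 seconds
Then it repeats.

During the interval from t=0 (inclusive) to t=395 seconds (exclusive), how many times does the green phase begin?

Answer: 5

Derivation:
Cycle = 55+3+40 = 98s
green phase starts at t = k*98 + 0 for k=0,1,2,...
Need k*98+0 < 395 → k < 4.031
k ∈ {0, ..., 4} → 5 starts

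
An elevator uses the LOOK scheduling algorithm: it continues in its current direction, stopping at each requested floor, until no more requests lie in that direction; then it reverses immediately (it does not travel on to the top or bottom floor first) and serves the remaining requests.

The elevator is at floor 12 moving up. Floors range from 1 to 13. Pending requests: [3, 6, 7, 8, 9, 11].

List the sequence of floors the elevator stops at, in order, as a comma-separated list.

Current: 12, moving UP
Serve above first (ascending): []
Then reverse, serve below (descending): [11, 9, 8, 7, 6, 3]

Answer: 11, 9, 8, 7, 6, 3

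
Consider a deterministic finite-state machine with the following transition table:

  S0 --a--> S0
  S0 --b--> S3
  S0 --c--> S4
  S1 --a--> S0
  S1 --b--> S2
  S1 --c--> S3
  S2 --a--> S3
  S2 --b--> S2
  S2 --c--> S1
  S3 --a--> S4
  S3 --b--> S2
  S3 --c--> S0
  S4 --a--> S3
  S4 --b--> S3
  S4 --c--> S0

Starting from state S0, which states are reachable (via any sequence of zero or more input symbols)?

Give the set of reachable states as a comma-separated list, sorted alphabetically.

BFS from S0:
  visit S0: S0--a-->S0 (seen), S0--b-->S3 (new), S0--c-->S4 (new)
  visit S3: S3--a-->S4 (seen), S3--b-->S2 (new), S3--c-->S0 (seen)
  visit S4: S4--a-->S3 (seen), S4--b-->S3 (seen), S4--c-->S0 (seen)
  visit S2: S2--a-->S3 (seen), S2--b-->S2 (seen), S2--c-->S1 (new)
  visit S1: S1--a-->S0 (seen), S1--b-->S2 (seen), S1--c-->S3 (seen)

Answer: S0, S1, S2, S3, S4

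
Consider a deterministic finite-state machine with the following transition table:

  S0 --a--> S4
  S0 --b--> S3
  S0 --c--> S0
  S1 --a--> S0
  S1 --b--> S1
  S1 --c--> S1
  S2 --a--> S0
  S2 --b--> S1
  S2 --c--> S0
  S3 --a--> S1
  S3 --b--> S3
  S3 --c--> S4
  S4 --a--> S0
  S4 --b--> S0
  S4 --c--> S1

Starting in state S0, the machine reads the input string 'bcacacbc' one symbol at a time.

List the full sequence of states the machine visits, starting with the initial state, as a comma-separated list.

Start: S0
  read 'b': S0 --b--> S3
  read 'c': S3 --c--> S4
  read 'a': S4 --a--> S0
  read 'c': S0 --c--> S0
  read 'a': S0 --a--> S4
  read 'c': S4 --c--> S1
  read 'b': S1 --b--> S1
  read 'c': S1 --c--> S1

Answer: S0, S3, S4, S0, S0, S4, S1, S1, S1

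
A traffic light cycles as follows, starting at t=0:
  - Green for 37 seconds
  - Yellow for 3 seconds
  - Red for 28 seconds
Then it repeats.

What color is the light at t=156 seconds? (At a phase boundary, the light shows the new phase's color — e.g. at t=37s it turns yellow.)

Cycle length = 37 + 3 + 28 = 68s
t = 156, phase_t = 156 mod 68 = 20
20 < 37 (green end) → GREEN

Answer: green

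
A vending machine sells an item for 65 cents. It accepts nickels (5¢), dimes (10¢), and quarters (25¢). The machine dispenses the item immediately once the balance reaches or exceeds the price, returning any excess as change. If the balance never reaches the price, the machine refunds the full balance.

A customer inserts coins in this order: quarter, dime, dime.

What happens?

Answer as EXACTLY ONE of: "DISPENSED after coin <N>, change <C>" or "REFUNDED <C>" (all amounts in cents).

Answer: REFUNDED 45

Derivation:
Price: 65¢
Coin 1 (quarter, 25¢): balance = 25¢
Coin 2 (dime, 10¢): balance = 35¢
Coin 3 (dime, 10¢): balance = 45¢
All coins inserted, balance 45¢ < price 65¢ → REFUND 45¢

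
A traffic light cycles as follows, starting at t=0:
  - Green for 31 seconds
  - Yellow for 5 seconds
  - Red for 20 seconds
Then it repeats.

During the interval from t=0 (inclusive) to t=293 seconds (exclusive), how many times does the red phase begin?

Answer: 5

Derivation:
Cycle = 31+5+20 = 56s
red phase starts at t = k*56 + 36 for k=0,1,2,...
Need k*56+36 < 293 → k < 4.589
k ∈ {0, ..., 4} → 5 starts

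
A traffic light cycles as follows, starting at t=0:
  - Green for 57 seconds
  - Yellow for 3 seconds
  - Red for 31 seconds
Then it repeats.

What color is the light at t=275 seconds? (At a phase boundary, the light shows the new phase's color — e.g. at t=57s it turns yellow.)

Answer: green

Derivation:
Cycle length = 57 + 3 + 31 = 91s
t = 275, phase_t = 275 mod 91 = 2
2 < 57 (green end) → GREEN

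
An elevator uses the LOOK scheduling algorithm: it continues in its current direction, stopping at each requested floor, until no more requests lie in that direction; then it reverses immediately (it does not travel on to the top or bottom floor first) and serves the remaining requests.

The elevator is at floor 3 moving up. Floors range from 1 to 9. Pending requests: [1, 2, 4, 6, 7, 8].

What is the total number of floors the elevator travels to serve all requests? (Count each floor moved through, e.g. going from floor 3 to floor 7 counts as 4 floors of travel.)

Answer: 12

Derivation:
Start at floor 3 moving up, LOOK stop order: [4, 6, 7, 8, 2, 1]
  3 → 4: |4-3| = 1, total = 1
  4 → 6: |6-4| = 2, total = 3
  6 → 7: |7-6| = 1, total = 4
  7 → 8: |8-7| = 1, total = 5
  8 → 2: |2-8| = 6, total = 11
  2 → 1: |1-2| = 1, total = 12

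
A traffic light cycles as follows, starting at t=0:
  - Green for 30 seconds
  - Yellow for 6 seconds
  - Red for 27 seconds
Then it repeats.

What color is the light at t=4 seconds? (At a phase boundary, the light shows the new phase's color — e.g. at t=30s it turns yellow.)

Answer: green

Derivation:
Cycle length = 30 + 6 + 27 = 63s
t = 4, phase_t = 4 mod 63 = 4
4 < 30 (green end) → GREEN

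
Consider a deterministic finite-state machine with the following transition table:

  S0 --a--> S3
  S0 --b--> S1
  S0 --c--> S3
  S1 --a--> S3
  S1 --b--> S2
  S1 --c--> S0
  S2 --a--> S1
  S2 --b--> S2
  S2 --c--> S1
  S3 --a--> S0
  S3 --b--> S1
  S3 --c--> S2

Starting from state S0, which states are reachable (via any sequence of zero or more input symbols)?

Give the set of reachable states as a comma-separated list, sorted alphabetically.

Answer: S0, S1, S2, S3

Derivation:
BFS from S0:
  visit S0: S0--a-->S3 (new), S0--b-->S1 (new), S0--c-->S3 (seen)
  visit S3: S3--a-->S0 (seen), S3--b-->S1 (seen), S3--c-->S2 (new)
  visit S1: S1--a-->S3 (seen), S1--b-->S2 (seen), S1--c-->S0 (seen)
  visit S2: S2--a-->S1 (seen), S2--b-->S2 (seen), S2--c-->S1 (seen)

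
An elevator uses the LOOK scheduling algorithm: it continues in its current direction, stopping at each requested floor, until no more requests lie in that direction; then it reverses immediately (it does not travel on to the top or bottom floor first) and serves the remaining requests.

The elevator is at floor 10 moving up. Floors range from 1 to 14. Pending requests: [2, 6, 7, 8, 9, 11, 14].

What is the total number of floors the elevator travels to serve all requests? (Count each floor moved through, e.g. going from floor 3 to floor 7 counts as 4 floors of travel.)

Answer: 16

Derivation:
Start at floor 10 moving up, LOOK stop order: [11, 14, 9, 8, 7, 6, 2]
  10 → 11: |11-10| = 1, total = 1
  11 → 14: |14-11| = 3, total = 4
  14 → 9: |9-14| = 5, total = 9
  9 → 8: |8-9| = 1, total = 10
  8 → 7: |7-8| = 1, total = 11
  7 → 6: |6-7| = 1, total = 12
  6 → 2: |2-6| = 4, total = 16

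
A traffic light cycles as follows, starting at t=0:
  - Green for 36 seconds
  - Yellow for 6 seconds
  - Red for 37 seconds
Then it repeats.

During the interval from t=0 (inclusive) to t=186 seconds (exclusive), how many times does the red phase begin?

Cycle = 36+6+37 = 79s
red phase starts at t = k*79 + 42 for k=0,1,2,...
Need k*79+42 < 186 → k < 1.823
k ∈ {0, ..., 1} → 2 starts

Answer: 2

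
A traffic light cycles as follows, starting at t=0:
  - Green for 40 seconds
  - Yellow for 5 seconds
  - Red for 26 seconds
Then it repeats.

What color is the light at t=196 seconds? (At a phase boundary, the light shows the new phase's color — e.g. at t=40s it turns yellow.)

Cycle length = 40 + 5 + 26 = 71s
t = 196, phase_t = 196 mod 71 = 54
54 >= 45 → RED

Answer: red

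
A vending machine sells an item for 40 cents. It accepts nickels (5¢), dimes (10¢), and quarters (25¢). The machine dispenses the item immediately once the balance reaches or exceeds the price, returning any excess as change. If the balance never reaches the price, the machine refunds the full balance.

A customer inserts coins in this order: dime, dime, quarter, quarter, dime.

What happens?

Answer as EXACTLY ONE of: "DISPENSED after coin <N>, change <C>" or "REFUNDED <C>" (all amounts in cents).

Answer: DISPENSED after coin 3, change 5

Derivation:
Price: 40¢
Coin 1 (dime, 10¢): balance = 10¢
Coin 2 (dime, 10¢): balance = 20¢
Coin 3 (quarter, 25¢): balance = 45¢
  → balance >= price → DISPENSE, change = 45 - 40 = 5¢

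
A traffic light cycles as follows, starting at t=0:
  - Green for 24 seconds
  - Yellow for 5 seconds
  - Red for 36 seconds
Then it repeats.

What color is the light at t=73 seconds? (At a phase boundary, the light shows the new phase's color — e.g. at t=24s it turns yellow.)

Cycle length = 24 + 5 + 36 = 65s
t = 73, phase_t = 73 mod 65 = 8
8 < 24 (green end) → GREEN

Answer: green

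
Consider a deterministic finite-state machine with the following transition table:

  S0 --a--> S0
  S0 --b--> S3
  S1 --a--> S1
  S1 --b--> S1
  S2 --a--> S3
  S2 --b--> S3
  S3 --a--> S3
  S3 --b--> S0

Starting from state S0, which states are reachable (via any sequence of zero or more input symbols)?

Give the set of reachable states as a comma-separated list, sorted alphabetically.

Answer: S0, S3

Derivation:
BFS from S0:
  visit S0: S0--a-->S0 (seen), S0--b-->S3 (new)
  visit S3: S3--a-->S3 (seen), S3--b-->S0 (seen)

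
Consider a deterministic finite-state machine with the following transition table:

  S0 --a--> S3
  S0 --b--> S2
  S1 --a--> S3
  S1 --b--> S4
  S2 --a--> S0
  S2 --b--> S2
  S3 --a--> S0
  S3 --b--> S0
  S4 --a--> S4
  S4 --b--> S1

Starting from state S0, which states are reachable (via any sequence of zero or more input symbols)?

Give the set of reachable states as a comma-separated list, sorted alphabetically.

BFS from S0:
  visit S0: S0--a-->S3 (new), S0--b-->S2 (new)
  visit S3: S3--a-->S0 (seen), S3--b-->S0 (seen)
  visit S2: S2--a-->S0 (seen), S2--b-->S2 (seen)

Answer: S0, S2, S3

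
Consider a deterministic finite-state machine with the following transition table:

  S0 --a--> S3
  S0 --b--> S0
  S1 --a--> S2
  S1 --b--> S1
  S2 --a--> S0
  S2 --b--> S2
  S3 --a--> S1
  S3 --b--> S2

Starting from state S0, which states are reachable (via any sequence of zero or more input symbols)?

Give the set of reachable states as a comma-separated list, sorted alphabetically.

Answer: S0, S1, S2, S3

Derivation:
BFS from S0:
  visit S0: S0--a-->S3 (new), S0--b-->S0 (seen)
  visit S3: S3--a-->S1 (new), S3--b-->S2 (new)
  visit S1: S1--a-->S2 (seen), S1--b-->S1 (seen)
  visit S2: S2--a-->S0 (seen), S2--b-->S2 (seen)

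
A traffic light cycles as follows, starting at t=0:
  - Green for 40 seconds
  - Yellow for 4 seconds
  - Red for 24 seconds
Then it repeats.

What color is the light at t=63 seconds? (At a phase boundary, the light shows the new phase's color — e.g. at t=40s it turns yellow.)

Cycle length = 40 + 4 + 24 = 68s
t = 63, phase_t = 63 mod 68 = 63
63 >= 44 → RED

Answer: red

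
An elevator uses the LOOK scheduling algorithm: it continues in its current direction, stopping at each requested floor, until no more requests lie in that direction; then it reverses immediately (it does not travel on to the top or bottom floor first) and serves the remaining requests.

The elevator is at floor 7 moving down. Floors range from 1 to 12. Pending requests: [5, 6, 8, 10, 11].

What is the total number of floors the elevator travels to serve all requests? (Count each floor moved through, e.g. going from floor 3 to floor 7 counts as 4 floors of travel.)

Start at floor 7 moving down, LOOK stop order: [6, 5, 8, 10, 11]
  7 → 6: |6-7| = 1, total = 1
  6 → 5: |5-6| = 1, total = 2
  5 → 8: |8-5| = 3, total = 5
  8 → 10: |10-8| = 2, total = 7
  10 → 11: |11-10| = 1, total = 8

Answer: 8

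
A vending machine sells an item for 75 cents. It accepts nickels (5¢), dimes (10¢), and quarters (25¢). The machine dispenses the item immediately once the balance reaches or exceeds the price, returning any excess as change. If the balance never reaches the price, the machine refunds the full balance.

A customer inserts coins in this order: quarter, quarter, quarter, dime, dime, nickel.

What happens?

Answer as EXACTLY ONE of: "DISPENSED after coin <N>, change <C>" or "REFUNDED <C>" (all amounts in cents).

Answer: DISPENSED after coin 3, change 0

Derivation:
Price: 75¢
Coin 1 (quarter, 25¢): balance = 25¢
Coin 2 (quarter, 25¢): balance = 50¢
Coin 3 (quarter, 25¢): balance = 75¢
  → balance >= price → DISPENSE, change = 75 - 75 = 0¢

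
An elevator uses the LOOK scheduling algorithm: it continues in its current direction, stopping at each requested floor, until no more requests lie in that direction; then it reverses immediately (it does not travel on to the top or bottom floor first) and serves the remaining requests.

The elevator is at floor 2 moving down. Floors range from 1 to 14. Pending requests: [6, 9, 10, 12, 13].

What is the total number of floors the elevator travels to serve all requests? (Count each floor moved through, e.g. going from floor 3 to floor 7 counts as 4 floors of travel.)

Start at floor 2 moving down, LOOK stop order: [6, 9, 10, 12, 13]
  2 → 6: |6-2| = 4, total = 4
  6 → 9: |9-6| = 3, total = 7
  9 → 10: |10-9| = 1, total = 8
  10 → 12: |12-10| = 2, total = 10
  12 → 13: |13-12| = 1, total = 11

Answer: 11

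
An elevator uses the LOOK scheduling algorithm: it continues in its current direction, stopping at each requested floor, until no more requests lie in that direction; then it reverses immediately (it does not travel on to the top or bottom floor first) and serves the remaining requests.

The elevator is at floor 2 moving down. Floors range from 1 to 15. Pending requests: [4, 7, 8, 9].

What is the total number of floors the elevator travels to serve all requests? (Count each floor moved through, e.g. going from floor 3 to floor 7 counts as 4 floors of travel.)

Start at floor 2 moving down, LOOK stop order: [4, 7, 8, 9]
  2 → 4: |4-2| = 2, total = 2
  4 → 7: |7-4| = 3, total = 5
  7 → 8: |8-7| = 1, total = 6
  8 → 9: |9-8| = 1, total = 7

Answer: 7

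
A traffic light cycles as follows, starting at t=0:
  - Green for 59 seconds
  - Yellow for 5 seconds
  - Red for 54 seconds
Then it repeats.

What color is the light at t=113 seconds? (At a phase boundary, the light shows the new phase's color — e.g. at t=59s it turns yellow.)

Cycle length = 59 + 5 + 54 = 118s
t = 113, phase_t = 113 mod 118 = 113
113 >= 64 → RED

Answer: red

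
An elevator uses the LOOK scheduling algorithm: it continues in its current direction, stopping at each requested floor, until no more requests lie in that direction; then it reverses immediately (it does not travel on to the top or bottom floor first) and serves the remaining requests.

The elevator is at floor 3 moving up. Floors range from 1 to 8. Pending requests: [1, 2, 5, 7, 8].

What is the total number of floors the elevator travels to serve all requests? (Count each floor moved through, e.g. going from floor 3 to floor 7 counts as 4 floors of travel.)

Start at floor 3 moving up, LOOK stop order: [5, 7, 8, 2, 1]
  3 → 5: |5-3| = 2, total = 2
  5 → 7: |7-5| = 2, total = 4
  7 → 8: |8-7| = 1, total = 5
  8 → 2: |2-8| = 6, total = 11
  2 → 1: |1-2| = 1, total = 12

Answer: 12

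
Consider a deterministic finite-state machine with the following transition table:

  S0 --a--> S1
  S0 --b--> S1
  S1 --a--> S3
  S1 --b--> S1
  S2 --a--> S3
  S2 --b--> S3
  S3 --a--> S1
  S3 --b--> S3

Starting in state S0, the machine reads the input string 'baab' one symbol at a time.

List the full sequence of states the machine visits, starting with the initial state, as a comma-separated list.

Start: S0
  read 'b': S0 --b--> S1
  read 'a': S1 --a--> S3
  read 'a': S3 --a--> S1
  read 'b': S1 --b--> S1

Answer: S0, S1, S3, S1, S1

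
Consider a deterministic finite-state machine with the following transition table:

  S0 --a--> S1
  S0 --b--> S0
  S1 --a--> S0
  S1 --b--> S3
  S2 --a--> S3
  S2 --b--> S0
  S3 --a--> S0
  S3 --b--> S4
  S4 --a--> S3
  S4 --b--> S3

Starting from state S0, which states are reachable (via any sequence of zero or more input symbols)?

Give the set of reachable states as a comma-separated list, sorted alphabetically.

BFS from S0:
  visit S0: S0--a-->S1 (new), S0--b-->S0 (seen)
  visit S1: S1--a-->S0 (seen), S1--b-->S3 (new)
  visit S3: S3--a-->S0 (seen), S3--b-->S4 (new)
  visit S4: S4--a-->S3 (seen), S4--b-->S3 (seen)

Answer: S0, S1, S3, S4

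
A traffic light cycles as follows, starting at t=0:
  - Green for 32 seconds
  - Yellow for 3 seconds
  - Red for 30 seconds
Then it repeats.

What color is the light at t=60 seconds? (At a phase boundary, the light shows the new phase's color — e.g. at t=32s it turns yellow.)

Cycle length = 32 + 3 + 30 = 65s
t = 60, phase_t = 60 mod 65 = 60
60 >= 35 → RED

Answer: red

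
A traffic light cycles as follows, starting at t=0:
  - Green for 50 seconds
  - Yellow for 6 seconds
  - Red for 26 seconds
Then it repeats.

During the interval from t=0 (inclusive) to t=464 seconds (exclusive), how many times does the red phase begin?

Cycle = 50+6+26 = 82s
red phase starts at t = k*82 + 56 for k=0,1,2,...
Need k*82+56 < 464 → k < 4.976
k ∈ {0, ..., 4} → 5 starts

Answer: 5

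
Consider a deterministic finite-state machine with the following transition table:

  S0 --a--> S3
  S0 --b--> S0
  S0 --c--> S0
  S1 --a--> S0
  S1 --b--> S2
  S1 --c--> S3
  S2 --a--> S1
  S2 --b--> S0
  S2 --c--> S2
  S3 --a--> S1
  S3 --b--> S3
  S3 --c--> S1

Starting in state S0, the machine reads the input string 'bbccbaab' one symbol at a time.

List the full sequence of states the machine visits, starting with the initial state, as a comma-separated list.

Answer: S0, S0, S0, S0, S0, S0, S3, S1, S2

Derivation:
Start: S0
  read 'b': S0 --b--> S0
  read 'b': S0 --b--> S0
  read 'c': S0 --c--> S0
  read 'c': S0 --c--> S0
  read 'b': S0 --b--> S0
  read 'a': S0 --a--> S3
  read 'a': S3 --a--> S1
  read 'b': S1 --b--> S2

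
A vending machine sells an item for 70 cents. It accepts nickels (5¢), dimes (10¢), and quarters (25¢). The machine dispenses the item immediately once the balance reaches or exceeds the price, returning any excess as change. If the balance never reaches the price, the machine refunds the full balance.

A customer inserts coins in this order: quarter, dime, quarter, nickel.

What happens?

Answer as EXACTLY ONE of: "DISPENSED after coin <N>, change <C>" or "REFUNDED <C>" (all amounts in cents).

Price: 70¢
Coin 1 (quarter, 25¢): balance = 25¢
Coin 2 (dime, 10¢): balance = 35¢
Coin 3 (quarter, 25¢): balance = 60¢
Coin 4 (nickel, 5¢): balance = 65¢
All coins inserted, balance 65¢ < price 70¢ → REFUND 65¢

Answer: REFUNDED 65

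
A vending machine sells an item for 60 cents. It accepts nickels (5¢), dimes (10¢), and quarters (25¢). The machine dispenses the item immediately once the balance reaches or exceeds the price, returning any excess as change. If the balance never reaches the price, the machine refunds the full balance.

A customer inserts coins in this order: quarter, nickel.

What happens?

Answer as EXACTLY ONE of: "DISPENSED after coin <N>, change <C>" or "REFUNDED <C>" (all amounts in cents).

Price: 60¢
Coin 1 (quarter, 25¢): balance = 25¢
Coin 2 (nickel, 5¢): balance = 30¢
All coins inserted, balance 30¢ < price 60¢ → REFUND 30¢

Answer: REFUNDED 30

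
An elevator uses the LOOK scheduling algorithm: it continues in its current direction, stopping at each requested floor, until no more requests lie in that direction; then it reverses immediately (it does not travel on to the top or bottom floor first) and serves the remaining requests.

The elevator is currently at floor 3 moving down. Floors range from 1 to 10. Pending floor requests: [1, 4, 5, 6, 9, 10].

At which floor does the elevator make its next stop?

Current floor: 3, direction: down
Requests above: [4, 5, 6, 9, 10]
Requests below: [1]
Moving down and requests lie below → nearest below is max([1]) = 1

Answer: 1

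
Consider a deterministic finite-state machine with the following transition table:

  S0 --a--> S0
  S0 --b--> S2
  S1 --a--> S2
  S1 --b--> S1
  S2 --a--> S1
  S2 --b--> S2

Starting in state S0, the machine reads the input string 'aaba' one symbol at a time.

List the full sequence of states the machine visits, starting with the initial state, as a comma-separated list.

Start: S0
  read 'a': S0 --a--> S0
  read 'a': S0 --a--> S0
  read 'b': S0 --b--> S2
  read 'a': S2 --a--> S1

Answer: S0, S0, S0, S2, S1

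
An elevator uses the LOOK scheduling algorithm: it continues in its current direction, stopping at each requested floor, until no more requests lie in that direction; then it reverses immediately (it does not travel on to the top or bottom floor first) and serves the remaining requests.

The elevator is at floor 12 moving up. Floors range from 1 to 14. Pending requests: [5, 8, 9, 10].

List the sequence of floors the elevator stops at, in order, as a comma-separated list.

Answer: 10, 9, 8, 5

Derivation:
Current: 12, moving UP
Serve above first (ascending): []
Then reverse, serve below (descending): [10, 9, 8, 5]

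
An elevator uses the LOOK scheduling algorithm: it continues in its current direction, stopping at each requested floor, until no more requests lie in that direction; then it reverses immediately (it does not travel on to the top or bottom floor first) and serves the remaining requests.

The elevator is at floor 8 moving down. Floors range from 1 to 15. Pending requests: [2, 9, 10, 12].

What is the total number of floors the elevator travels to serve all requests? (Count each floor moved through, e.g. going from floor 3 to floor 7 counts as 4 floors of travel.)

Start at floor 8 moving down, LOOK stop order: [2, 9, 10, 12]
  8 → 2: |2-8| = 6, total = 6
  2 → 9: |9-2| = 7, total = 13
  9 → 10: |10-9| = 1, total = 14
  10 → 12: |12-10| = 2, total = 16

Answer: 16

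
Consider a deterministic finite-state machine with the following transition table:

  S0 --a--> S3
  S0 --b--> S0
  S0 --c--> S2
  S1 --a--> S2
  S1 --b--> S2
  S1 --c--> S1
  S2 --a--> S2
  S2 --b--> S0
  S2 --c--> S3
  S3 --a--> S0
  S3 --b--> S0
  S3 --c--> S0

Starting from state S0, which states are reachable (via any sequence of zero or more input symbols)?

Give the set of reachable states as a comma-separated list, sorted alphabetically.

Answer: S0, S2, S3

Derivation:
BFS from S0:
  visit S0: S0--a-->S3 (new), S0--b-->S0 (seen), S0--c-->S2 (new)
  visit S3: S3--a-->S0 (seen), S3--b-->S0 (seen), S3--c-->S0 (seen)
  visit S2: S2--a-->S2 (seen), S2--b-->S0 (seen), S2--c-->S3 (seen)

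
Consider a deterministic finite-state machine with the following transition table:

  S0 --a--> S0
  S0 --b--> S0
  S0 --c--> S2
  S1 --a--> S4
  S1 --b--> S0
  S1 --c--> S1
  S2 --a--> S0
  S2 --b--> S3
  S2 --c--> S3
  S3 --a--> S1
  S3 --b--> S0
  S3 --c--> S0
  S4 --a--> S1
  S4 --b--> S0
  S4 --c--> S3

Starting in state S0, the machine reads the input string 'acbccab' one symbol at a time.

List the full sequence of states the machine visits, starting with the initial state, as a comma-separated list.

Start: S0
  read 'a': S0 --a--> S0
  read 'c': S0 --c--> S2
  read 'b': S2 --b--> S3
  read 'c': S3 --c--> S0
  read 'c': S0 --c--> S2
  read 'a': S2 --a--> S0
  read 'b': S0 --b--> S0

Answer: S0, S0, S2, S3, S0, S2, S0, S0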